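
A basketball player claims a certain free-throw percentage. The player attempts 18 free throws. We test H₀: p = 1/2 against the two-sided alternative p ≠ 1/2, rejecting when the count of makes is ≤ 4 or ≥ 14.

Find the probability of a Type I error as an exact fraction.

The significance level is the null-hypothesis probability of the rejection region {≤4} ∪ {≥14}.
Each tail has probability (1 + 18 + 153 + 816 + 3060)/262144; doubling gives α = 8096/262144 = 253/8192.

253/8192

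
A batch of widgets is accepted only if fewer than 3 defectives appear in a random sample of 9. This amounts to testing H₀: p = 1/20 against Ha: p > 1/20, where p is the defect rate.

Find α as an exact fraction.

535106531/64000000000

The significance level is the probability, assuming p = 1/20, of seeing 3 or more defectives in 9 draws.
α = 1 − P(Y ≤ 2) = 1 − 63464893469/64000000000 = 535106531/64000000000.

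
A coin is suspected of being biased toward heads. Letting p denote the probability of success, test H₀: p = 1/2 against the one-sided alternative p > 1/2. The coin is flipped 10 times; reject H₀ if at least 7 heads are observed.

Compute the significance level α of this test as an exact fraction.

The Type I error probability is α = P(S ≥ 7) computed under H₀, where S ~ Binomial(10, 1/2).
P(S ≥ 7) = [C(10,7) + C(10,8) + C(10,9) + C(10,10)] / 2^10 = (120 + 45 + 10 + 1) / 1024 = 176/1024 = 11/64.

11/64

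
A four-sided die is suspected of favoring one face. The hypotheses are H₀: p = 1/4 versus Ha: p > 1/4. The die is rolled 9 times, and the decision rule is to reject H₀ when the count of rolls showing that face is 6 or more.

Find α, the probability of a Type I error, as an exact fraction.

Under H₀, K ~ Binomial(9, 1/4), and α = P(K ≥ 6).
Adding the binomial terms for j = 6 through 9 with p = 1/4 yields 655/65536.

655/65536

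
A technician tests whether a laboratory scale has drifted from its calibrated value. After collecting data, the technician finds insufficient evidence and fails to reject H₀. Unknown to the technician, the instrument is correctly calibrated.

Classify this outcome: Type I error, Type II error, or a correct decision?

The conventional null hypothesis here is that the instrument is correctly calibrated.
The test retained a true H₀ — the decision matches the true state.

No error — this is a correct decision.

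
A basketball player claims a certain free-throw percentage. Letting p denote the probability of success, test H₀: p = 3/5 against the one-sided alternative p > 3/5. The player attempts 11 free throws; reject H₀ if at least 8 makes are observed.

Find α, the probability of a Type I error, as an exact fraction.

α = P(reject H₀ | H₀ true) = P(Y ≥ 8 | p = 3/5), with Y ~ Binomial(11, 3/5).
Adding the binomial terms for j = 8 through 11 with p = 3/5 yields 2893401/9765625.

2893401/9765625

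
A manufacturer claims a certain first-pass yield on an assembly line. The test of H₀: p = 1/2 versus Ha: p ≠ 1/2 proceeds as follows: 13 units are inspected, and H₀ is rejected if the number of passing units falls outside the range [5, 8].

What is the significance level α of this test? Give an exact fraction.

1093/4096

Under H₀, Y ~ Binomial(13, 1/2); α is the probability of landing in either tail, P(Y ≤ 4) + P(Y ≥ 9).
The two tails are symmetric, so α = 2·(1 + 13 + 78 + 286 + 715)/2^13 = 2186/8192 = 1093/4096.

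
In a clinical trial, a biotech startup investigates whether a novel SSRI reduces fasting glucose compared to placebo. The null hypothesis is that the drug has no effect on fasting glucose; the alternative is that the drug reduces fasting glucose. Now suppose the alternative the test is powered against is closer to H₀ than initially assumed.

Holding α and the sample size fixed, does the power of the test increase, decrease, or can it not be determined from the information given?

When the true parameter is near the null value, the test has a harder time distinguishing Ha from H₀.
Since power = 1 − β and β increases, power decreases.

It decreases.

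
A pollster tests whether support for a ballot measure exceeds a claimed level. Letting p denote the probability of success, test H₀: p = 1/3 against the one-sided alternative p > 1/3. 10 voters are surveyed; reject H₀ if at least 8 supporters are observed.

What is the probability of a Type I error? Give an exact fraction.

67/19683

The Type I error probability is α = P(S ≥ 8) computed under H₀, where S ~ Binomial(10, 1/3).
Summing C(10,j)(1/3)^j(2/3)^{10−j} for j = 8,…,10 gives 67/19683.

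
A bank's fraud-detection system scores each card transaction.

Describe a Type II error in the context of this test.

With the conventional null hypothesis that the transaction is legitimate:
A Type II error is failing to reject H₀ when H₀ is false.
Here that means approving the transaction when actually the transaction is fraudulent.

A Type II error would mean concluding that the transaction is legitimate (or at least failing to establish that the transaction is fraudulent) when in fact the transaction is fraudulent.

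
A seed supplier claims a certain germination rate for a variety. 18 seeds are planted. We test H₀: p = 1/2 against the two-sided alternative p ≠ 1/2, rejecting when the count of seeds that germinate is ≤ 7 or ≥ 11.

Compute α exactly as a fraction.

15751/32768

Under H₀, X ~ Binomial(18, 1/2); α is the probability of landing in either tail, P(X ≤ 7) + P(X ≥ 11).
Each tail has probability (1 + 18 + 153 + 816 + 3060 + 8568 + 18564 + 31824)/262144; doubling gives α = 126008/262144 = 15751/32768.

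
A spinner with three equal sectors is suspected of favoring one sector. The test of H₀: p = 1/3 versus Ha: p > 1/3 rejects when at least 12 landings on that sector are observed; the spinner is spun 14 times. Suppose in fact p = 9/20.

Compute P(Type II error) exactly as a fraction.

Under the alternative p = 9/20, Y ~ Binomial(14, 9/20); β is the probability the test does not reject, P(Y < 12).
Adding the binomial probabilities P(Y=0)+…+P(Y=11) at p = 9/20 gives 817437922121895041/819200000000000000.

817437922121895041/819200000000000000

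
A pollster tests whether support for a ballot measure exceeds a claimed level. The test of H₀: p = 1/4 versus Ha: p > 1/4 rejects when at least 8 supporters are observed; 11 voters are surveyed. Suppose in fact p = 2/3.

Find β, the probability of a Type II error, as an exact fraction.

A Type II error is failing to reject when Ha holds: with p = 2/3, β = P(S ≤ 7).
Summing C(11,j)·(2/3)^j·(1/3)^{11-j} for j = 0..7 gives 31145/59049.

31145/59049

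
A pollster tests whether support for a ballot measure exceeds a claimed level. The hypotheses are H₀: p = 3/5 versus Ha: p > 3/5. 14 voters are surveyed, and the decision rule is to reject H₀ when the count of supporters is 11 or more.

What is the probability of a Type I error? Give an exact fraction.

758720601/6103515625

The Type I error probability is α = P(Y ≥ 11) computed under H₀, where Y ~ Binomial(14, 3/5).
Adding the binomial terms for j = 11 through 14 with p = 3/5 yields 758720601/6103515625.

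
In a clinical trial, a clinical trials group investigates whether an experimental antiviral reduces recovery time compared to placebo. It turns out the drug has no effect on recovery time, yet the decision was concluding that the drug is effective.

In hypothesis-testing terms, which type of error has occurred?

Type I error

The null hypothesis here is that the drug has no effect on recovery time.
'Concluding that the drug is effective' corresponds to rejecting H₀.
H₀ was rejected but H₀ is true — a Type I error (false positive).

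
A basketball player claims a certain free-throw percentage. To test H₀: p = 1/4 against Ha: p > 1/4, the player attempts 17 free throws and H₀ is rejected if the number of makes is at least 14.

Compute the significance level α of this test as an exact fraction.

The Type I error probability is α = P(S ≥ 14) computed under H₀, where S ~ Binomial(17, 1/4).
P(S ≥ 14) = Σ_{j=14}^{17} C(17,j)·(1/4)^j·(3/4)^{17-j} = 4909/4294967296.

4909/4294967296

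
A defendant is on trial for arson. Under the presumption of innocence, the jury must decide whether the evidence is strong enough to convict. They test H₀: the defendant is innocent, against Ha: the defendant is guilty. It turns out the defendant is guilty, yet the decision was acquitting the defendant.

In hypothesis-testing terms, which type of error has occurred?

Type II error

'Acquitting the defendant' corresponds to failing to reject H₀.
H₀ was not rejected but H₀ is false — a Type II error (false negative).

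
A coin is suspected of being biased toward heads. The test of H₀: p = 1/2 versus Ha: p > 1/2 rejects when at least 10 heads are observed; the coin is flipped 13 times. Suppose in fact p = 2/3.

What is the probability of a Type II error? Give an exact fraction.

1080275/1594323

β = P(fail to reject H₀ | Ha true) = P(Y ≤ 9 | p = 2/3), Y ~ Binomial(13, 2/3).
Equivalently, β = 1 − P(Y ≥ 10) = 1080275/1594323.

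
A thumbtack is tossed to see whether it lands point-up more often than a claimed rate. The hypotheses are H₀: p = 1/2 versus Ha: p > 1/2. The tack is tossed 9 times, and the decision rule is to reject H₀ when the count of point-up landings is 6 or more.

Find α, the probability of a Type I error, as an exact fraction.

The Type I error probability is α = P(K ≥ 6) computed under H₀, where K ~ Binomial(9, 1/2).
Summing the upper tail: (84 + 36 + 9 + 1) / 2^9 = 130/512 = 65/256.

65/256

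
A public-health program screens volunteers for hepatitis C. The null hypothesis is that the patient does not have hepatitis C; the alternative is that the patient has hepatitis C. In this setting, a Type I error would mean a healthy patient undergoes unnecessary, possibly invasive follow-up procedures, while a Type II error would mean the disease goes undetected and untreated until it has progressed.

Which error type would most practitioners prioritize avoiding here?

The Type II consequence (the disease goes undetected and untreated until it has progressed) is more severe than the Type I consequence (a healthy patient undergoes unnecessary, possibly invasive follow-up procedures).

Type II error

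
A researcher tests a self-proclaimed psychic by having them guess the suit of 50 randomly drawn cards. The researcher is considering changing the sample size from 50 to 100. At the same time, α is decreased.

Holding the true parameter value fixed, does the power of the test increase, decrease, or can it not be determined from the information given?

The first change alone would make β decrease; the second alone would make β increase. Which effect dominates depends on the magnitudes, which are not given.
Since power = 1 − β, the effect on power is likewise indeterminate.

Cannot be determined from the information given.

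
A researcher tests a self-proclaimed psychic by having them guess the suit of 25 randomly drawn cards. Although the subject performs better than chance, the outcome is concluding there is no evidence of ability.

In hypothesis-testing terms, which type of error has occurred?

Type II error

The null hypothesis here is that the subject is guessing at random (p = 1/4).
'Concluding there is no evidence of ability' corresponds to failing to reject H₀.
H₀ was not rejected but H₀ is false — a Type II error (false negative).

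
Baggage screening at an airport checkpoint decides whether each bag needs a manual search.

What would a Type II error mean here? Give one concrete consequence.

With the conventional null hypothesis that the bag contains no prohibited items:
A Type II error is failing to reject H₀ when H₀ is false.
Here that means letting the bag through when actually the bag contains a prohibited item.

A Type II error would mean concluding that the bag contains no prohibited items (or at least failing to establish that the bag contains a prohibited item) when in fact the bag contains a prohibited item. Consequence: a prohibited item passes through security undetected.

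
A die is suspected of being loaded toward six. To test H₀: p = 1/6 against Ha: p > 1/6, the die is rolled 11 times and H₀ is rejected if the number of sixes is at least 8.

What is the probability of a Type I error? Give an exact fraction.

The Type I error probability is α = P(K ≥ 8) computed under H₀, where K ~ Binomial(11, 1/6).
Adding the binomial terms for j = 8 through 11 with p = 1/6 yields 919/15116544.

919/15116544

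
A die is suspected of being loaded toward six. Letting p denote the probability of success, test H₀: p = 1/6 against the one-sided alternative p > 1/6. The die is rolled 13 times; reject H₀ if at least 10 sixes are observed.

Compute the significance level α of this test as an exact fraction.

18883/6530347008

The Type I error probability is α = P(K ≥ 10) computed under H₀, where K ~ Binomial(13, 1/6).
Summing C(13,j)(1/6)^j(5/6)^{13−j} for j = 10,…,13 gives 18883/6530347008.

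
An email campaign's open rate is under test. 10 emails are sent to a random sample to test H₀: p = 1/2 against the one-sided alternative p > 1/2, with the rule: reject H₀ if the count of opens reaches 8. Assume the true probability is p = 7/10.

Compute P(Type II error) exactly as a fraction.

β = P(fail to reject H₀ | Ha true) = P(Y ≤ 7 | p = 7/10), Y ~ Binomial(10, 7/10).
Equivalently, β = 1 − P(Y ≥ 8) = 771521517/1250000000.

771521517/1250000000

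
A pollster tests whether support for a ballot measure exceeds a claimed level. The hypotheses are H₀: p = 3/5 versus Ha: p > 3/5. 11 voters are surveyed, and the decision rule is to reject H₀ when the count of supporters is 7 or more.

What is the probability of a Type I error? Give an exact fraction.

α = P(reject H₀ | H₀ true) = P(K ≥ 7 | p = 3/5), with K ~ Binomial(11, 3/5).
Adding the binomial terms for j = 7 through 11 with p = 3/5 yields 5202873/9765625.

5202873/9765625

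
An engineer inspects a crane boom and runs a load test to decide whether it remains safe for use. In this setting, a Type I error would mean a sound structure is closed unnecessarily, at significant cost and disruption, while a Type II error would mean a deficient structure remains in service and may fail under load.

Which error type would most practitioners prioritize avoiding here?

Type II error

The Type II consequence (a deficient structure remains in service and may fail under load) is more severe than the Type I consequence (a sound structure is closed unnecessarily, at significant cost and disruption).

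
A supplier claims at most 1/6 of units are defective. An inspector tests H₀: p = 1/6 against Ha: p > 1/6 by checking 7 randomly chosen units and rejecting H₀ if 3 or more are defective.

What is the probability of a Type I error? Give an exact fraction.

331/3456

The significance level is the probability, assuming p = 1/6, of seeing 3 or more defectives in 7 draws.
α = 1 − P(X ≤ 2) = 1 − 3125/3456 = 331/3456.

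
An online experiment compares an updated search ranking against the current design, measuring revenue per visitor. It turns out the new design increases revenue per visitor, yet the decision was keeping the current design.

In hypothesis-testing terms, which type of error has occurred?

Type II error

The null hypothesis here is that the new design has no effect on revenue per visitor.
'Keeping the current design' corresponds to failing to reject H₀.
H₀ was not rejected but H₀ is false — a Type II error (false negative).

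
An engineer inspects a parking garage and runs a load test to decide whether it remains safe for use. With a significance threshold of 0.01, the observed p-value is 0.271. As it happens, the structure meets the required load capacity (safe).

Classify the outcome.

Neither — the decision is correct.

The conventional null hypothesis is that the structure meets the required load capacity (safe).
Since p = 0.271 ≥ α = 0.01, H₀ is not rejected.
H₀ is true (actually the structure meets the required load capacity (safe)).
The decision matches the true state — no error.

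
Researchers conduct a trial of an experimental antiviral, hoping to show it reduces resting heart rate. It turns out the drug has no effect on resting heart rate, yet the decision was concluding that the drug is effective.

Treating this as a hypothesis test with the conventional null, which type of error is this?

Type I error

The null hypothesis here is that the drug has no effect on resting heart rate.
'Concluding that the drug is effective' corresponds to rejecting H₀.
H₀ was rejected but H₀ is true — a Type I error (false positive).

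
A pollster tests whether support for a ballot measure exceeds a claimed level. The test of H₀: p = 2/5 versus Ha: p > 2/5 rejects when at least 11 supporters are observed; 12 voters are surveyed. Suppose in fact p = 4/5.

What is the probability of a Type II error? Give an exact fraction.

177031761/244140625

β = P(fail to reject H₀ | Ha true) = P(X ≤ 10 | p = 4/5), X ~ Binomial(12, 4/5).
Adding the binomial probabilities P(X=0)+…+P(X=10) at p = 4/5 gives 177031761/244140625.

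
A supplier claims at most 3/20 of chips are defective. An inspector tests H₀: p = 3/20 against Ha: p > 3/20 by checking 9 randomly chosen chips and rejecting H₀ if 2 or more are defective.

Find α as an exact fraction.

51266668149/128000000000

α = P(reject H₀ | H₀ true) = P(X ≥ 2 | p = 3/20), X ~ Binomial(9, 3/20).
α = 1 − P(X ≤ 1) = 1 − 76733331851/128000000000 = 51266668149/128000000000.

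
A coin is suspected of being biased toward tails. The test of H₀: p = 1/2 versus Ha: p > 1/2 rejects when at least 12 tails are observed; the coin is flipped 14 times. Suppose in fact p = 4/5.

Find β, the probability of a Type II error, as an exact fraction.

3368829417/6103515625

Under the alternative p = 4/5, Y ~ Binomial(14, 4/5); β is the probability the test does not reject, P(Y < 12).
Adding the binomial probabilities P(Y=0)+…+P(Y=11) at p = 4/5 gives 3368829417/6103515625.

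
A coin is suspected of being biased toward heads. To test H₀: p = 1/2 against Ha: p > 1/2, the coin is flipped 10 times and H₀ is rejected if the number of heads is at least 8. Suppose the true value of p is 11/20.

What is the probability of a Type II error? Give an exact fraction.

2305127290491/2560000000000

A Type II error is failing to reject when Ha holds: with p = 11/20, β = P(X ≤ 7).
Summing C(10,j)·(11/20)^j·(9/20)^{10-j} for j = 0..7 gives 2305127290491/2560000000000.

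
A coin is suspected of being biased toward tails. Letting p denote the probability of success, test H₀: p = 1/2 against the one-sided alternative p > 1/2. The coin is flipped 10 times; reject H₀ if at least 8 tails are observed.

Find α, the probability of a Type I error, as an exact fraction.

7/128

Under H₀, S ~ Binomial(10, 1/2), and α = P(S ≥ 8).
That's C(10,8) + C(10,9) + C(10,10) over 2^10, i.e. (45 + 10 + 1)/1024 = 56/1024 = 7/128.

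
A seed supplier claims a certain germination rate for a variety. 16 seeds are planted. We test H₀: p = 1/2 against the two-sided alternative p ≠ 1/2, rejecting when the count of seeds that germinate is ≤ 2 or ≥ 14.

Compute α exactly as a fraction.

Under H₀, S ~ Binomial(16, 1/2); α is the probability of landing in either tail, P(S ≤ 2) + P(S ≥ 14).
The two tails are symmetric, so α = 2·(1 + 16 + 120)/2^16 = 274/65536 = 137/32768.

137/32768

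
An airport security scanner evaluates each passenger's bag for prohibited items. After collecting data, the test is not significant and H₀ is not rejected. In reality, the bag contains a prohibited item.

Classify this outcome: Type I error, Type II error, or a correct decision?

Type II error

The conventional null hypothesis here is that the bag contains no prohibited items.
H₀ was not rejected, but H₀ is actually false.
Failing to reject a false null hypothesis is a Type II error (false negative).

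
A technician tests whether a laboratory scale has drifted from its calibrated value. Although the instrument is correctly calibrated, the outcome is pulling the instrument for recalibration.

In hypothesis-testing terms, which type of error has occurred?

The null hypothesis here is that the instrument is correctly calibrated.
'Pulling the instrument for recalibration' corresponds to rejecting H₀.
H₀ was rejected but H₀ is true — a Type I error (false positive).

Type I error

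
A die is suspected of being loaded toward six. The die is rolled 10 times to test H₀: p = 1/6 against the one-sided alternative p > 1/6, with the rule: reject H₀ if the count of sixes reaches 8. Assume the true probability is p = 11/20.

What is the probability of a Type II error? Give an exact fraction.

β = P(fail to reject H₀ | Ha true) = P(K ≤ 7 | p = 11/20), K ~ Binomial(10, 11/20).
Equivalently, β = 1 − P(K ≥ 8) = 2305127290491/2560000000000.

2305127290491/2560000000000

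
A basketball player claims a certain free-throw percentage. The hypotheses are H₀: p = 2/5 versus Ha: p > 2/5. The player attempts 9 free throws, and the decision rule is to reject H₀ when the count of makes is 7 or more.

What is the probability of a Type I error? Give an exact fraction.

48896/1953125

α = P(reject H₀ | H₀ true) = P(Y ≥ 7 | p = 2/5), with Y ~ Binomial(9, 2/5).
P(Y ≥ 7) = Σ_{j=7}^{9} C(9,j)·(2/5)^j·(3/5)^{9-j} = 48896/1953125.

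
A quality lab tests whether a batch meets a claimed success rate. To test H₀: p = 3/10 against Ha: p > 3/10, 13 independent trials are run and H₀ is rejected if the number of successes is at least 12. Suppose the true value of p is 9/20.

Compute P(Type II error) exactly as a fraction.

β = P(fail to reject H₀ | Ha true) = P(Y ≤ 11 | p = 9/20), Y ~ Binomial(13, 9/20).
Equivalently, β = 1 − P(Y ≥ 12) = 10234633838806861/10240000000000000.

10234633838806861/10240000000000000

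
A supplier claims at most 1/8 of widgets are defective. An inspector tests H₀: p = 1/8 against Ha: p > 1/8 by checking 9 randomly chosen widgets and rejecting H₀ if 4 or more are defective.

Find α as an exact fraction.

Under H₀, S ~ Binomial(9, 1/8); the Type I error rate is P(S ≥ 4).
Via the complement, α = 1 − Σ_{j=0}^{3} C(9,j)(1/8)^j(7/8)^{9-j} = 76589/4194304.

76589/4194304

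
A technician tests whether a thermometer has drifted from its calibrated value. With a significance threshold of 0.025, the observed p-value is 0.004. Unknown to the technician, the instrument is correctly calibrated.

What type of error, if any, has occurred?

Type I error

The conventional null hypothesis is that the instrument is correctly calibrated.
Since p = 0.004 < α = 0.025, H₀ is rejected.
H₀ is true (actually the instrument is correctly calibrated).
Rejecting a true H₀ is a Type I error.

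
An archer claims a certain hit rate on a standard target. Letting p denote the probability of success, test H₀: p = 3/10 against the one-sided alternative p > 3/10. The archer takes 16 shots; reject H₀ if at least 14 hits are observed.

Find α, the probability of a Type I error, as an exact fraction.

Under H₀, S ~ Binomial(16, 3/10), and α = P(S ≥ 14).
Summing C(16,j)(3/10)^j(7/10)^{16−j} for j = 14,…,16 gives 1190959281/400000000000000.

1190959281/400000000000000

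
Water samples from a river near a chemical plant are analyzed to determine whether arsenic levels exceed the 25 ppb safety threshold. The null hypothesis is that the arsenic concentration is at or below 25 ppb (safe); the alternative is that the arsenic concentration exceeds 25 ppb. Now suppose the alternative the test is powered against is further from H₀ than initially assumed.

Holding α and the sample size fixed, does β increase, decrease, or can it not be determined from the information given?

A bigger departure from H₀ is easier for the test to detect, so it fails to reject less often.

It decreases.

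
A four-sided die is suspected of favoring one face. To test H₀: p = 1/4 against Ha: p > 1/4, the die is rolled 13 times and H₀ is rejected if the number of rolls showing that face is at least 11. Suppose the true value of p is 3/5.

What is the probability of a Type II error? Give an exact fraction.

A Type II error is failing to reject when Ha holds: with p = 3/5, β = P(X ≤ 10).
Equivalently, β = 1 − P(X ≥ 11) = 1150021472/1220703125.

1150021472/1220703125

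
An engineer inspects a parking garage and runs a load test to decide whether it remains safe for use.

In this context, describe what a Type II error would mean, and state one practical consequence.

A Type II error would mean concluding that the structure meets the required load capacity (safe) (or at least failing to establish that the structure is structurally deficient) when in fact the structure is structurally deficient. Consequence: a deficient structure remains in service and may fail under load.

With the conventional null hypothesis that the structure meets the required load capacity (safe):
A Type II error is failing to reject H₀ when H₀ is false.
Here that means keeping the structure open when actually the structure is structurally deficient.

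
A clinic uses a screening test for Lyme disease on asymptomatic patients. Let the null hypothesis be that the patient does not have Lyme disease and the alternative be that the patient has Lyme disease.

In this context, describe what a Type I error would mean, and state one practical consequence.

A Type I error would mean concluding that the patient has Lyme disease when in fact the patient does not have Lyme disease. Consequence: a healthy patient undergoes unnecessary, possibly invasive follow-up procedures.

A Type I error is rejecting H₀ when H₀ is true.
Here that means flagging the patient as positive and ordering follow-up testing when actually the patient does not have Lyme disease.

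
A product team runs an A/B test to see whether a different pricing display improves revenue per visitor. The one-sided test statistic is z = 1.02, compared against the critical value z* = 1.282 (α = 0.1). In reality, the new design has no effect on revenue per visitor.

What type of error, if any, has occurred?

The conventional null hypothesis is that the new design has no effect on revenue per visitor.
Since z = 1.02 ≤ z* = 1.282, H₀ is not rejected.
H₀ is true (actually the new design has no effect on revenue per visitor).
The decision matches the true state — no error.

No error (correct decision).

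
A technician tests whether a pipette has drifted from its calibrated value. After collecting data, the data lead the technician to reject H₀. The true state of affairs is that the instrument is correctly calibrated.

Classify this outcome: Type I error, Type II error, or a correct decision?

The conventional null hypothesis here is that the instrument is correctly calibrated.
H₀ was rejected, but H₀ is actually true.
Rejecting a true null hypothesis is a Type I error (false positive).

Type I error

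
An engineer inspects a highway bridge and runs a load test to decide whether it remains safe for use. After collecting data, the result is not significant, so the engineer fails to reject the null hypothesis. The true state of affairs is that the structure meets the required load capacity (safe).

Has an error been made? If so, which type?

No error — this is a correct decision.

The conventional null hypothesis here is that the structure meets the required load capacity (safe).
The test retained a true H₀ — the decision matches the true state.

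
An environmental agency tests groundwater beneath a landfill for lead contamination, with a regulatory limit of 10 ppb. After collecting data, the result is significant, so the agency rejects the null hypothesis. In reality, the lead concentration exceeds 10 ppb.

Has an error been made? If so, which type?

The conventional null hypothesis here is that the lead concentration is at or below 10 ppb (safe).
The test rejected a false H₀ — the decision matches the true state.

No error — this is a correct decision.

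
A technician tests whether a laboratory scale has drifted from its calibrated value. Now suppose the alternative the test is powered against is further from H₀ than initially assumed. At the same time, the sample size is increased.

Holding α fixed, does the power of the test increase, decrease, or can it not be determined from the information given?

It increases.

A bigger departure from H₀ is easier for the test to detect, so it fails to reject less often. Increasing n separates the H₀ and Ha sampling distributions, so under Ha fewer outcomes land in the acceptance region. Both changes push β in the same direction.
Since power = 1 − β and β decreases, power increases.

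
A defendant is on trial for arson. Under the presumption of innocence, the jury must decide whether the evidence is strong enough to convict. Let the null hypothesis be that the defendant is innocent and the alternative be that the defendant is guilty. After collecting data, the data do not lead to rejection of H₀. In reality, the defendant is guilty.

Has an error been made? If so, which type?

Type II error

H₀ was not rejected, but H₀ is actually false.
Failing to reject a false null hypothesis is a Type II error (false negative).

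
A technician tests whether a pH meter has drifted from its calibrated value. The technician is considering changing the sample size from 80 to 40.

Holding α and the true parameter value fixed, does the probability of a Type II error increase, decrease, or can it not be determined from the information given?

It increases.

A smaller sample increases the standard error, so the sampling distributions under H₀ and Ha overlap more.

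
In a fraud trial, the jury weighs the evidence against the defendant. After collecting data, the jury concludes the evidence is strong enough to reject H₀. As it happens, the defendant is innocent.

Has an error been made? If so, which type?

Type I error

The conventional null hypothesis here is that the defendant is innocent.
H₀ was rejected, but H₀ is actually true.
Rejecting a true null hypothesis is a Type I error (false positive).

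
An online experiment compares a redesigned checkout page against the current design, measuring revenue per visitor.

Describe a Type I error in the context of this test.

A Type I error would mean concluding that the new design increases revenue per visitor when in fact the new design has no effect on revenue per visitor.

With the conventional null hypothesis that the new design has no effect on revenue per visitor:
A Type I error is rejecting H₀ when H₀ is true.
Here that means shipping the new feature to all users when actually the new design has no effect on revenue per visitor.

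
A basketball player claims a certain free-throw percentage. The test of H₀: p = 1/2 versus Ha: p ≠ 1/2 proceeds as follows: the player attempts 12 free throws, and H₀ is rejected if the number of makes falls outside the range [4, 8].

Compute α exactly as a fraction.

299/2048

The significance level is the null-hypothesis probability of the rejection region {≤3} ∪ {≥9}.
Each tail has probability (1 + 12 + 66 + 220)/4096; doubling gives α = 598/4096 = 299/2048.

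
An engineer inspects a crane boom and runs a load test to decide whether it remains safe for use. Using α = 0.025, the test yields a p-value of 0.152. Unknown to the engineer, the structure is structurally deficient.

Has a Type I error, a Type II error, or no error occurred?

The conventional null hypothesis is that the structure meets the required load capacity (safe).
Since p = 0.152 ≥ α = 0.025, H₀ is not rejected.
H₀ is false (actually the structure is structurally deficient).
Failing to reject a false H₀ is a Type II error.

Type II error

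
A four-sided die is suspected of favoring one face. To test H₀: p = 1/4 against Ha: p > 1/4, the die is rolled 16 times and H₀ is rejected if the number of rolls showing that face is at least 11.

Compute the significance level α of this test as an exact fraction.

Under H₀, K ~ Binomial(16, 1/4), and α = P(K ≥ 11).
Summing C(16,j)(1/4)^j(3/4)^{16−j} for j = 11,…,16 gives 1225093/4294967296.

1225093/4294967296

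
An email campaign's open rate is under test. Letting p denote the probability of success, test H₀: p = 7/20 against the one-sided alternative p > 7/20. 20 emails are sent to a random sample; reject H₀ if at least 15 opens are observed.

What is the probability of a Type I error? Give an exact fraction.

8141536504788768391093/26214400000000000000000000

Under H₀, S ~ Binomial(20, 7/20), and α = P(S ≥ 15).
P(S ≥ 15) = Σ_{j=15}^{20} C(20,j)·(7/20)^j·(13/20)^{20-j} = 8141536504788768391093/26214400000000000000000000.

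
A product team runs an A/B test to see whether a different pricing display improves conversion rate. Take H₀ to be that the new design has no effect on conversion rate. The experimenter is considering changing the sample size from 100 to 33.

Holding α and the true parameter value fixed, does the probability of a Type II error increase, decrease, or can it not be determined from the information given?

It increases.

A smaller sample increases the standard error, so the sampling distributions under H₀ and Ha overlap more.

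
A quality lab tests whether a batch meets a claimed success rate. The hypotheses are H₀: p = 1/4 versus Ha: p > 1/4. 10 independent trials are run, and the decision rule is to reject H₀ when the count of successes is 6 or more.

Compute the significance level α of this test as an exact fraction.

α = P(reject H₀ | H₀ true) = P(S ≥ 6 | p = 1/4), with S ~ Binomial(10, 1/4).
Adding the binomial terms for j = 6 through 10 with p = 1/4 yields 10343/524288.

10343/524288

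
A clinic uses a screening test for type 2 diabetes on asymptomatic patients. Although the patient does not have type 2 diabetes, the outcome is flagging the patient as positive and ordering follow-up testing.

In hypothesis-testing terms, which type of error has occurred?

The null hypothesis here is that the patient does not have type 2 diabetes.
'Flagging the patient as positive and ordering follow-up testing' corresponds to rejecting H₀.
H₀ was rejected but H₀ is true — a Type I error (false positive).

Type I error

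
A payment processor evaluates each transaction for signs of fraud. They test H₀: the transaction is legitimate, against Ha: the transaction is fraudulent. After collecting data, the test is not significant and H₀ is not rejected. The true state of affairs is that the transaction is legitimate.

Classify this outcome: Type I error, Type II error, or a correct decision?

The test retained a true H₀ — the decision matches the true state.

Neither — the decision is correct.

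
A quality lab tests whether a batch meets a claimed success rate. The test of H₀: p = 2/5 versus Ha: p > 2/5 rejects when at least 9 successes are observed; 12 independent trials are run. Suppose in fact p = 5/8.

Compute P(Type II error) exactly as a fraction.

49315179861/68719476736

β = P(fail to reject H₀ | Ha true) = P(K ≤ 8 | p = 5/8), K ~ Binomial(12, 5/8).
Equivalently, β = 1 − P(K ≥ 9) = 49315179861/68719476736.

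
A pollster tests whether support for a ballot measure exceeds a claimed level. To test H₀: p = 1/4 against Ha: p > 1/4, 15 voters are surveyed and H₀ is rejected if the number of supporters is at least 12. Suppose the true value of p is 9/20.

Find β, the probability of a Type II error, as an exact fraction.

β = P(fail to reject H₀ | Ha true) = P(Y ≤ 11 | p = 9/20), Y ~ Binomial(15, 9/20).
Summing C(15,j)·(9/20)^j·(11/20)^{15-j} for j = 0..11 gives 8140171073330835209/8192000000000000000.

8140171073330835209/8192000000000000000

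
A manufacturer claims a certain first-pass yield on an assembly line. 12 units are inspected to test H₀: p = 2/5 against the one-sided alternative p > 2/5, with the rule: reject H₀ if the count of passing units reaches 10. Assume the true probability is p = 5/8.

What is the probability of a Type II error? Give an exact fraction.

A Type II error is failing to reject when Ha holds: with p = 5/8, β = P(Y ≤ 9).
Summing C(12,j)·(5/8)^j·(3/8)^{12-j} for j = 0..9 gives 60916742361/68719476736.

60916742361/68719476736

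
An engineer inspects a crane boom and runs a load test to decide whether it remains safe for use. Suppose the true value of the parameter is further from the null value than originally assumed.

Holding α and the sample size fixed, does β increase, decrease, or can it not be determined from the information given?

A bigger departure from H₀ is easier for the test to detect, so it fails to reject less often.

It decreases.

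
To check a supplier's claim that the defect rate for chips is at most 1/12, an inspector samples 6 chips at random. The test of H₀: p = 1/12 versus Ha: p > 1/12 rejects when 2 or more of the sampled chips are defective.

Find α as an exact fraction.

248117/2985984

α = P(reject H₀ | H₀ true) = P(Y ≥ 2 | p = 1/12), Y ~ Binomial(6, 1/12).
Via the complement, α = 1 − Σ_{j=0}^{1} C(6,j)(1/12)^j(11/12)^{6-j} = 248117/2985984.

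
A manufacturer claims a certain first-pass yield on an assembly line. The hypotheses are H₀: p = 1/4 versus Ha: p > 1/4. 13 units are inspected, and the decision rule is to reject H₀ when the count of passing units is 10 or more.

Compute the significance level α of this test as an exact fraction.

α = P(reject H₀ | H₀ true) = P(K ≥ 10 | p = 1/4), with K ~ Binomial(13, 1/4).
Summing C(13,j)(1/4)^j(3/4)^{13−j} for j = 10,…,13 gives 529/4194304.

529/4194304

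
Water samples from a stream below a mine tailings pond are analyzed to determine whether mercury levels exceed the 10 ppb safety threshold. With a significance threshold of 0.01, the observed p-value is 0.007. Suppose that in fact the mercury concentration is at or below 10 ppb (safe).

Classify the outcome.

The conventional null hypothesis is that the mercury concentration is at or below 10 ppb (safe).
Since p = 0.007 < α = 0.01, H₀ is rejected.
H₀ is true (actually the mercury concentration is at or below 10 ppb (safe)).
Rejecting a true H₀ is a Type I error.

Type I error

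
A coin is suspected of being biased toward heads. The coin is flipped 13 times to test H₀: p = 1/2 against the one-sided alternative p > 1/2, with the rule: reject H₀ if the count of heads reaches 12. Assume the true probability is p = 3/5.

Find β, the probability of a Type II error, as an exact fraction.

1205291336/1220703125

β = P(fail to reject H₀ | Ha true) = P(Y ≤ 11 | p = 3/5), Y ~ Binomial(13, 3/5).
Summing C(13,j)·(3/5)^j·(2/5)^{13-j} for j = 0..11 gives 1205291336/1220703125.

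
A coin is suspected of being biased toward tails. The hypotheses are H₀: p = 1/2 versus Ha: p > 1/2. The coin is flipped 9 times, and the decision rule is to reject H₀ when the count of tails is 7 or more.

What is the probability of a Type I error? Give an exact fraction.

23/256

Under H₀, X ~ Binomial(9, 1/2), and α = P(X ≥ 7).
P(X ≥ 7) = [C(9,7) + C(9,8) + C(9,9)] / 2^9 = (36 + 9 + 1) / 512 = 46/512 = 23/256.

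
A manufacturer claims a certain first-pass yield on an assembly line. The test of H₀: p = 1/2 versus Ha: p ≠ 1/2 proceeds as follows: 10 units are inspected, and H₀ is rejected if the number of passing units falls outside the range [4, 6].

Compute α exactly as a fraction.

α = P(Y ≤ 3 or Y ≥ 7 | p = 1/2), Y ~ Binomial(10, 1/2).
The two tails are symmetric, so α = 2·(1 + 10 + 45 + 120)/2^10 = 352/1024 = 11/32.

11/32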